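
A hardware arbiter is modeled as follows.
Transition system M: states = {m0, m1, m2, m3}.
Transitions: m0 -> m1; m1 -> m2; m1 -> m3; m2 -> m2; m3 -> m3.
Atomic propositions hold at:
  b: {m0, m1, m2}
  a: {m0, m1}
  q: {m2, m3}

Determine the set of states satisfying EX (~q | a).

Sat(~q) = {m0, m1}
Sat(~q | a) = {m0, m1}
Sat(EX (~q | a)) = {s : some successor in {m0, m1}} = {m0}

{m0}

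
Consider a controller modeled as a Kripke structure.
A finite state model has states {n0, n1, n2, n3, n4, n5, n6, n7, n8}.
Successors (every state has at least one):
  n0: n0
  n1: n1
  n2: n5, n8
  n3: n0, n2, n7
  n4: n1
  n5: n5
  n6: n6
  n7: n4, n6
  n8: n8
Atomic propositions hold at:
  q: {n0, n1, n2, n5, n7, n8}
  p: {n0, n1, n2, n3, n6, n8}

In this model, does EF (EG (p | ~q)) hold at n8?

Sat(~q) = {n3, n4, n6}
Sat(p | ~q) = {n0, n1, n2, n3, n4, n6, n8}
EG (p | ~q): greatest fixpoint, start Z0 = {n0, n1, n2, n3, n4, n6, n8}, keep only states in Sat with some successor in Z. Already a fixed point.
Sat(EG (p | ~q)) = {n0, n1, n2, n3, n4, n6, n8}
EF (EG (p | ~q)): least fixpoint, start Z0 = {n0, n1, n2, n3, n4, n6, n8}, add states with some successor in Z. Z1 = {n0, n1, n2, n3, n4, n6, n7, n8}; fixed.
Sat(EF (EG (p | ~q))) = {n0, n1, n2, n3, n4, n6, n7, n8}
n8 ∈ Sat(EF (EG (p | ~q))) = {n0, n1, n2, n3, n4, n6, n7, n8}, so the formula holds at n8.

Yes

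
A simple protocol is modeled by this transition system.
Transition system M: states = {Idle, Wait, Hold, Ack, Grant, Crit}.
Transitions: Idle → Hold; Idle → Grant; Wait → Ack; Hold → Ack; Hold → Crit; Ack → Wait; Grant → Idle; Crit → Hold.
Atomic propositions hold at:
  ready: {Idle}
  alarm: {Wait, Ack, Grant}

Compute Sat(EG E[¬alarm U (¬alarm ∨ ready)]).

{Idle, Hold, Crit}

Sat(¬alarm) = {Idle, Hold, Crit}
Sat(¬alarm ∨ ready) = {Idle, Hold, Crit}
E[¬alarm U (¬alarm ∨ ready)]: least fixpoint, start Z0 = Sat((¬alarm ∨ ready)) = {Idle, Hold, Crit}, add states in Sat(¬alarm) with some successor in Z. Already a fixed point.
Sat(E[¬alarm U (¬alarm ∨ ready)]) = {Idle, Hold, Crit}
EG E[¬alarm U (¬alarm ∨ ready)]: greatest fixpoint, start Z0 = {Idle, Hold, Crit}, keep only states in Sat with some successor in Z. Already a fixed point.
Sat(EG E[¬alarm U (¬alarm ∨ ready)]) = {Idle, Hold, Crit}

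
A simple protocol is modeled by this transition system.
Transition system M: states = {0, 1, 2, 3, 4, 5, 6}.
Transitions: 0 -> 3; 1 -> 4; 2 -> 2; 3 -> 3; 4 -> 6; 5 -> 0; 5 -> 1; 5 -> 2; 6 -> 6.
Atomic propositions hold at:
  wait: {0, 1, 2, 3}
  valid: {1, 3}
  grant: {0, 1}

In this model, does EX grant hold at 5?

Yes

Sat(EX grant) = {s : some successor in {0, 1}} = {5}
5 ∈ Sat(EX grant) = {5}, so the formula holds at 5.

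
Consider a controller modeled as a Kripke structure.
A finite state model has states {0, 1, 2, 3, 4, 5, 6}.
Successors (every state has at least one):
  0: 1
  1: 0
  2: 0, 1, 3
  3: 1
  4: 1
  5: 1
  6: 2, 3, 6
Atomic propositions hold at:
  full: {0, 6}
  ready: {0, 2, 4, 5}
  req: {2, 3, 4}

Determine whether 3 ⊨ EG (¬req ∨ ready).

Sat(¬req) = {0, 1, 5, 6}
Sat(¬req ∨ ready) = {0, 1, 2, 4, 5, 6}
EG (¬req ∨ ready): greatest fixpoint, start Z0 = {0, 1, 2, 4, 5, 6}, keep only states in Sat with some successor in Z. Already a fixed point.
Sat(EG (¬req ∨ ready)) = {0, 1, 2, 4, 5, 6}
3 ∉ Sat(EG (¬req ∨ ready)) = {0, 1, 2, 4, 5, 6}, so the formula does not hold at 3.

No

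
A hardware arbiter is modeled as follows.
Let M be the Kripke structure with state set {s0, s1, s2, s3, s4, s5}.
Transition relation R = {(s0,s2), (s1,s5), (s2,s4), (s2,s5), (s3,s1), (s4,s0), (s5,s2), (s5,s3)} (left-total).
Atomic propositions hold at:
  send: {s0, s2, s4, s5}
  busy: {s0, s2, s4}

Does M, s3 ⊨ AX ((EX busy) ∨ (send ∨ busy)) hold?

No

Sat(EX busy) = {s : some successor in {s0, s2, s4}} = {s0, s2, s4, s5}
Sat(send ∨ busy) = {s0, s2, s4, s5}
Sat((EX busy) ∨ (send ∨ busy)) = {s0, s2, s4, s5}
Sat(AX ((EX busy) ∨ (send ∨ busy))) = {s : every successor in {s0, s2, s4, s5}} = {s0, s1, s2, s4}
s3 ∉ Sat(AX ((EX busy) ∨ (send ∨ busy))) = {s0, s1, s2, s4}, so the formula does not hold at s3.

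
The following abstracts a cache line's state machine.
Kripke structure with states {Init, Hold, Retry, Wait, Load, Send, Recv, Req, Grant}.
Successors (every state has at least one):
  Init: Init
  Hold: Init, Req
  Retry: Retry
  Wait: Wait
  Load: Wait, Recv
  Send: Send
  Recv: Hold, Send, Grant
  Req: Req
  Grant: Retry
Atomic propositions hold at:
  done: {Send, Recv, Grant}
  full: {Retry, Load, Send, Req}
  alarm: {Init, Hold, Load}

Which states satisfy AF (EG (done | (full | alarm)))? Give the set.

{Init, Hold, Retry, Load, Send, Recv, Req, Grant}

Sat(full | alarm) = {Init, Hold, Retry, Load, Send, Req}
Sat(done | (full | alarm)) = {Init, Hold, Retry, Load, Send, Recv, Req, Grant}
EG (done | (full | alarm)): greatest fixpoint, start Z0 = {Init, Hold, Retry, Load, Send, Recv, Req, Grant}, keep only states in Sat with some successor in Z. Already a fixed point.
Sat(EG (done | (full | alarm))) = {Init, Hold, Retry, Load, Send, Recv, Req, Grant}
AF (EG (done | (full | alarm))): least fixpoint, start Z0 = {Init, Hold, Retry, Load, Send, Recv, Req, Grant}, add states with every successor in Z. Already a fixed point.
Sat(AF (EG (done | (full | alarm)))) = {Init, Hold, Retry, Load, Send, Recv, Req, Grant}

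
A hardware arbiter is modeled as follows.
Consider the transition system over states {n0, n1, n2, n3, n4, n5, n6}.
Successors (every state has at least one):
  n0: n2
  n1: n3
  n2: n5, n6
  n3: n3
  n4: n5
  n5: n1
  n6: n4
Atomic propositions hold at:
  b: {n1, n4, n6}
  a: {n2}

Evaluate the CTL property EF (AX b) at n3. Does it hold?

No

Sat(AX b) = {s : every successor in {n1, n4, n6}} = {n5, n6}
EF (AX b): least fixpoint, start Z0 = {n5, n6}, add states with some successor in Z. Z1 = {n2, n4, n5, n6}; Z2 = {n0, n2, n4, n5, n6}; fixed.
Sat(EF (AX b)) = {n0, n2, n4, n5, n6}
n3 ∉ Sat(EF (AX b)) = {n0, n2, n4, n5, n6}, so the formula does not hold at n3.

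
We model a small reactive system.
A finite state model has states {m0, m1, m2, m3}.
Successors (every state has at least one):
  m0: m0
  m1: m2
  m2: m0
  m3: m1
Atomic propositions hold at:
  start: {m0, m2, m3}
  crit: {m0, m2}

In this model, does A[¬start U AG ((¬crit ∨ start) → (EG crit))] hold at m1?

Sat(¬start) = {m1}
Sat(¬crit) = {m1, m3}
Sat(¬crit ∨ start) = {m0, m1, m2, m3}
EG crit: greatest fixpoint, start Z0 = {m0, m2}, keep only states in Sat with some successor in Z. Already a fixed point.
Sat(EG crit) = {m0, m2}
Sat((¬crit ∨ start) → (EG crit)) = {m0, m2}
AG ((¬crit ∨ start) → (EG crit)): greatest fixpoint, start Z0 = {m0, m2}, keep only states in Sat with every successor in Z. Already a fixed point.
Sat(AG ((¬crit ∨ start) → (EG crit))) = {m0, m2}
A[¬start U AG ((¬crit ∨ start) → (EG crit))]: least fixpoint, start Z0 = Sat(AG ((¬crit ∨ start) → (EG crit))) = {m0, m2}, add states in Sat(¬start) with every successor in Z. Z1 = {m0, m1, m2}; fixed.
Sat(A[¬start U AG ((¬crit ∨ start) → (EG crit))]) = {m0, m1, m2}
m1 ∈ Sat(A[¬start U AG ((¬crit ∨ start) → (EG crit))]) = {m0, m1, m2}, so the formula holds at m1.

Yes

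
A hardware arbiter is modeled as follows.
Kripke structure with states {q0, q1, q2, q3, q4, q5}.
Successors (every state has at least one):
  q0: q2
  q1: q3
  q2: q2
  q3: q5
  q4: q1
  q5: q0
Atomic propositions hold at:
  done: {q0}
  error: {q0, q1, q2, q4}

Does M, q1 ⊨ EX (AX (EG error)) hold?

EG error: greatest fixpoint, start Z0 = {q0, q1, q2, q4}, keep only states in Sat with some successor in Z. Z1 = {q0, q2, q4}; Z2 = {q0, q2}; fixed.
Sat(EG error) = {q0, q2}
Sat(AX (EG error)) = {s : every successor in {q0, q2}} = {q0, q2, q5}
Sat(EX (AX (EG error))) = {s : some successor in {q0, q2, q5}} = {q0, q2, q3, q5}
q1 ∉ Sat(EX (AX (EG error))) = {q0, q2, q3, q5}, so the formula does not hold at q1.

No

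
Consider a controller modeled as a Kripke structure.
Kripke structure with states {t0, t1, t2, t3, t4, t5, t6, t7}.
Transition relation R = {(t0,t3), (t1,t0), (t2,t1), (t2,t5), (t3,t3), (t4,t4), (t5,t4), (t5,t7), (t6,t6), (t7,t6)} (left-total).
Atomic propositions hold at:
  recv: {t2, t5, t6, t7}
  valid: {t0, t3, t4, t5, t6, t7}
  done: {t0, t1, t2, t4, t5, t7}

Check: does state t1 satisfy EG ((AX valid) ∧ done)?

No

Sat(AX valid) = {s : every successor in {t0, t3, t4, t5, t6, t7}} = {t0, t1, t3, t4, t5, t6, t7}
Sat((AX valid) ∧ done) = {t0, t1, t4, t5, t7}
EG ((AX valid) ∧ done): greatest fixpoint, start Z0 = {t0, t1, t4, t5, t7}, keep only states in Sat with some successor in Z. Z1 = {t1, t4, t5}; Z2 = {t4, t5}; fixed.
Sat(EG ((AX valid) ∧ done)) = {t4, t5}
t1 ∉ Sat(EG ((AX valid) ∧ done)) = {t4, t5}, so the formula does not hold at t1.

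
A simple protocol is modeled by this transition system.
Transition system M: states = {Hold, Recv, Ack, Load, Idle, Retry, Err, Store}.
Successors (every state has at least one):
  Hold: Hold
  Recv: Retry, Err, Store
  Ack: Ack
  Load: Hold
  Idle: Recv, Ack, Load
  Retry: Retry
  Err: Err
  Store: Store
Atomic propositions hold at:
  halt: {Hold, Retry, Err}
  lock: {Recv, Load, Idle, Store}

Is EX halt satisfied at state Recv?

Yes

Sat(EX halt) = {s : some successor in {Hold, Retry, Err}} = {Hold, Recv, Load, Retry, Err}
Recv ∈ Sat(EX halt) = {Hold, Recv, Load, Retry, Err}, so the formula holds at Recv.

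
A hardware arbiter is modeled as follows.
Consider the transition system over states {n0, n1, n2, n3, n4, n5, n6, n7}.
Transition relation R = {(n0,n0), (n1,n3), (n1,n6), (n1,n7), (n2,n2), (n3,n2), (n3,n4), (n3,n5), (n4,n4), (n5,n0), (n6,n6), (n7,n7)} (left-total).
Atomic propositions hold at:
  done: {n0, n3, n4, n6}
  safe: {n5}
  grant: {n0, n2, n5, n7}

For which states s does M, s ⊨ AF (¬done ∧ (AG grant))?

{n2, n5, n7}

Sat(¬done) = {n1, n2, n5, n7}
AG grant: greatest fixpoint, start Z0 = {n0, n2, n5, n7}, keep only states in Sat with every successor in Z. Already a fixed point.
Sat(AG grant) = {n0, n2, n5, n7}
Sat(¬done ∧ (AG grant)) = {n2, n5, n7}
AF (¬done ∧ (AG grant)): least fixpoint, start Z0 = {n2, n5, n7}, add states with every successor in Z. Already a fixed point.
Sat(AF (¬done ∧ (AG grant))) = {n2, n5, n7}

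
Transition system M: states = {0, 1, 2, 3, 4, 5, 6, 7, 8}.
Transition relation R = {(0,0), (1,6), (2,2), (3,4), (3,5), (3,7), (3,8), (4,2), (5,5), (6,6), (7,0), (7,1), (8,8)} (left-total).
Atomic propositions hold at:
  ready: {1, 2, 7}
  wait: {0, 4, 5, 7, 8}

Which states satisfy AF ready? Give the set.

{1, 2, 4, 7}

AF ready: least fixpoint, start Z0 = {1, 2, 7}, add states with every successor in Z. Z1 = {1, 2, 4, 7}; fixed.
Sat(AF ready) = {1, 2, 4, 7}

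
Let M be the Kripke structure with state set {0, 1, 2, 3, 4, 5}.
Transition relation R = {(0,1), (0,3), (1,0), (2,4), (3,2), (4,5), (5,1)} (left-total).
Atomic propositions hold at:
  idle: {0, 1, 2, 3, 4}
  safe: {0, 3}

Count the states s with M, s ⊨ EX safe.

2

Sat(EX safe) = {s : some successor in {0, 3}} = {0, 1}
|Sat(EX safe)| = |{0, 1}| = 2.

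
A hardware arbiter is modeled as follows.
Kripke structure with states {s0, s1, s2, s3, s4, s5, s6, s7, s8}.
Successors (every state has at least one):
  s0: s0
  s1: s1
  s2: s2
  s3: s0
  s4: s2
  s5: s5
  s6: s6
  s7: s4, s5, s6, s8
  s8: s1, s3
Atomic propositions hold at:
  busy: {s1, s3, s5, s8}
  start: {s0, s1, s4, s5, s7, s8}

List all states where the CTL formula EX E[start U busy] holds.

E[start U busy]: least fixpoint, start Z0 = Sat(busy) = {s1, s3, s5, s8}, add states in Sat(start) with some successor in Z. Z1 = {s1, s3, s5, s7, s8}; fixed.
Sat(E[start U busy]) = {s1, s3, s5, s7, s8}
Sat(EX E[start U busy]) = {s : some successor in {s1, s3, s5, s7, s8}} = {s1, s5, s7, s8}

{s1, s5, s7, s8}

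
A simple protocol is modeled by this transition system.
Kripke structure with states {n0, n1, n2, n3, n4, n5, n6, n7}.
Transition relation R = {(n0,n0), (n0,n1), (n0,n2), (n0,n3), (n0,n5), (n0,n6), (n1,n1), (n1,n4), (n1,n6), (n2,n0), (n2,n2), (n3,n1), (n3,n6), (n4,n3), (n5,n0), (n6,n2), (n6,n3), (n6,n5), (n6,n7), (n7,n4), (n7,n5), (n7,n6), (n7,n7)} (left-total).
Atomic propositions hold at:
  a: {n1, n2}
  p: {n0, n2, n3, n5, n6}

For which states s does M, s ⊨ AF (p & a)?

{n2}

Sat(p & a) = {n2}
AF (p & a): least fixpoint, start Z0 = {n2}, add states with every successor in Z. Already a fixed point.
Sat(AF (p & a)) = {n2}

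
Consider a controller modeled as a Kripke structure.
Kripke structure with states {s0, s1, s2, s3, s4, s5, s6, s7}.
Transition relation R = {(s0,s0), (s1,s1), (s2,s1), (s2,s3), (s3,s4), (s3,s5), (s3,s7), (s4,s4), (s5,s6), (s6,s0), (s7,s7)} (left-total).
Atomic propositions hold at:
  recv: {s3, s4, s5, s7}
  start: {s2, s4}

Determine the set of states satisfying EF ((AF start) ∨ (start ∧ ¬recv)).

{s2, s3, s4}

AF start: least fixpoint, start Z0 = {s2, s4}, add states with every successor in Z. Already a fixed point.
Sat(AF start) = {s2, s4}
Sat(¬recv) = {s0, s1, s2, s6}
Sat(start ∧ ¬recv) = {s2}
Sat((AF start) ∨ (start ∧ ¬recv)) = {s2, s4}
EF ((AF start) ∨ (start ∧ ¬recv)): least fixpoint, start Z0 = {s2, s4}, add states with some successor in Z. Z1 = {s2, s3, s4}; fixed.
Sat(EF ((AF start) ∨ (start ∧ ¬recv))) = {s2, s3, s4}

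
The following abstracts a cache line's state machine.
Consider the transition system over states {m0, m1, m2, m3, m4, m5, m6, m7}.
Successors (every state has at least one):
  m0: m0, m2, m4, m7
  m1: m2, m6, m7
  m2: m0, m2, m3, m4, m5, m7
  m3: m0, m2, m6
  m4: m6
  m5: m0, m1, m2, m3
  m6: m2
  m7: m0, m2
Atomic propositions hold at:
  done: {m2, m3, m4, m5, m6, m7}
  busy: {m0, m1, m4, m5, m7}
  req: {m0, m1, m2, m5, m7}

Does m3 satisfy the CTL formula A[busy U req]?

A[busy U req]: least fixpoint, start Z0 = Sat(req) = {m0, m1, m2, m5, m7}, add states in Sat(busy) with every successor in Z. Already a fixed point.
Sat(A[busy U req]) = {m0, m1, m2, m5, m7}
m3 ∉ Sat(A[busy U req]) = {m0, m1, m2, m5, m7}, so the formula does not hold at m3.

No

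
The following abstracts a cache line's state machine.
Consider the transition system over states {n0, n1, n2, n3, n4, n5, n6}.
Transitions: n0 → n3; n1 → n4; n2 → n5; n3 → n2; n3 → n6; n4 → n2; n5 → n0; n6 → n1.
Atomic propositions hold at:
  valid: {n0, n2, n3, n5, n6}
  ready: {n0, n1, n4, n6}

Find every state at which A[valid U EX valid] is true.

{n0, n2, n3, n4, n5}

Sat(EX valid) = {s : some successor in {n0, n2, n3, n5, n6}} = {n0, n2, n3, n4, n5}
A[valid U EX valid]: least fixpoint, start Z0 = Sat(EX valid) = {n0, n2, n3, n4, n5}, add states in Sat(valid) with every successor in Z. Already a fixed point.
Sat(A[valid U EX valid]) = {n0, n2, n3, n4, n5}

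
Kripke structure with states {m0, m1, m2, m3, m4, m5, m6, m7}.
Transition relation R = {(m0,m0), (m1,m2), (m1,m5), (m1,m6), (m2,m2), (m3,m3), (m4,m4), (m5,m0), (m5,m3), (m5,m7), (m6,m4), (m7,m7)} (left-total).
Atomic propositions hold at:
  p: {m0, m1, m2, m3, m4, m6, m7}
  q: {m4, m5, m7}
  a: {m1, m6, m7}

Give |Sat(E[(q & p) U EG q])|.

Sat(q & p) = {m4, m7}
EG q: greatest fixpoint, start Z0 = {m4, m5, m7}, keep only states in Sat with some successor in Z. Already a fixed point.
Sat(EG q) = {m4, m5, m7}
E[(q & p) U EG q]: least fixpoint, start Z0 = Sat(EG q) = {m4, m5, m7}, add states in Sat(q & p) with some successor in Z. Already a fixed point.
Sat(E[(q & p) U EG q]) = {m4, m5, m7}
|Sat(E[(q & p) U EG q])| = |{m4, m5, m7}| = 3.

3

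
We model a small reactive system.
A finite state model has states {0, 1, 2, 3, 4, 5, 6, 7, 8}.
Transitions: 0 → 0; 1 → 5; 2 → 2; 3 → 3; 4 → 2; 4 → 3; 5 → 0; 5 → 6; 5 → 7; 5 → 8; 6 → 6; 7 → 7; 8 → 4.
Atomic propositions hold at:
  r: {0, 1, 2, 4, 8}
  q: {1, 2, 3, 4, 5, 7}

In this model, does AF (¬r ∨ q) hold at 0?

Sat(¬r) = {3, 5, 6, 7}
Sat(¬r ∨ q) = {1, 2, 3, 4, 5, 6, 7}
AF (¬r ∨ q): least fixpoint, start Z0 = {1, 2, 3, 4, 5, 6, 7}, add states with every successor in Z. Z1 = {1, 2, 3, 4, 5, 6, 7, 8}; fixed.
Sat(AF (¬r ∨ q)) = {1, 2, 3, 4, 5, 6, 7, 8}
0 ∉ Sat(AF (¬r ∨ q)) = {1, 2, 3, 4, 5, 6, 7, 8}, so the formula does not hold at 0.

No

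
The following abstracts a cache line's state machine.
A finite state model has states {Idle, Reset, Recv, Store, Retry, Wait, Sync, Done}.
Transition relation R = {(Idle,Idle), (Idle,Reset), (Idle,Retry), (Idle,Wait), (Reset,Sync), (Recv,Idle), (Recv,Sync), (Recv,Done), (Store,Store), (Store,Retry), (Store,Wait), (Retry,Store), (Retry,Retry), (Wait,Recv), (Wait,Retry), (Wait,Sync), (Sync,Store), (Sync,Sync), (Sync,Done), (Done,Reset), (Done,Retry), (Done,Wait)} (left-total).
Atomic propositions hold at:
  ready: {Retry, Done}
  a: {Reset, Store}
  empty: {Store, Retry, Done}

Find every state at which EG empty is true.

EG empty: greatest fixpoint, start Z0 = {Store, Retry, Done}, keep only states in Sat with some successor in Z. Already a fixed point.
Sat(EG empty) = {Store, Retry, Done}

{Store, Retry, Done}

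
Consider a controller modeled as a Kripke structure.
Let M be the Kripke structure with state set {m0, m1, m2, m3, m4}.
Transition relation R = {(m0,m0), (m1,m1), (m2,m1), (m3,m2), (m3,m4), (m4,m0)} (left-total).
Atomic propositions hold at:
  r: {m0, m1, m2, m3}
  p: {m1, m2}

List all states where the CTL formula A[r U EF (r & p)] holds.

{m1, m2, m3}

Sat(r & p) = {m1, m2}
EF (r & p): least fixpoint, start Z0 = {m1, m2}, add states with some successor in Z. Z1 = {m1, m2, m3}; fixed.
Sat(EF (r & p)) = {m1, m2, m3}
A[r U EF (r & p)]: least fixpoint, start Z0 = Sat(EF (r & p)) = {m1, m2, m3}, add states in Sat(r) with every successor in Z. Already a fixed point.
Sat(A[r U EF (r & p)]) = {m1, m2, m3}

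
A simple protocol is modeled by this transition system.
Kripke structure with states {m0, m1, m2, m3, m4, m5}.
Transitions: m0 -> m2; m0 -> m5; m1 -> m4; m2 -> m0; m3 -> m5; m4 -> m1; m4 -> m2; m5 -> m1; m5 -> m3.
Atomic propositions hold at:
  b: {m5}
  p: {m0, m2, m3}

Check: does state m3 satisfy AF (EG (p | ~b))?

No

Sat(~b) = {m0, m1, m2, m3, m4}
Sat(p | ~b) = {m0, m1, m2, m3, m4}
EG (p | ~b): greatest fixpoint, start Z0 = {m0, m1, m2, m3, m4}, keep only states in Sat with some successor in Z. Z1 = {m0, m1, m2, m4}; fixed.
Sat(EG (p | ~b)) = {m0, m1, m2, m4}
AF (EG (p | ~b)): least fixpoint, start Z0 = {m0, m1, m2, m4}, add states with every successor in Z. Already a fixed point.
Sat(AF (EG (p | ~b))) = {m0, m1, m2, m4}
m3 ∉ Sat(AF (EG (p | ~b))) = {m0, m1, m2, m4}, so the formula does not hold at m3.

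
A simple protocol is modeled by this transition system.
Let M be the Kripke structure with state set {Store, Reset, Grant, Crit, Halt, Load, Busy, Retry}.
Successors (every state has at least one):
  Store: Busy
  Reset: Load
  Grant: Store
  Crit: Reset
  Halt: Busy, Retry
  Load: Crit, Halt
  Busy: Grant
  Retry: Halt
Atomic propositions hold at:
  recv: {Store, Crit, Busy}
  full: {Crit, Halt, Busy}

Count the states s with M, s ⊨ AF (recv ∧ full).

4

Sat(recv ∧ full) = {Crit, Busy}
AF (recv ∧ full): least fixpoint, start Z0 = {Crit, Busy}, add states with every successor in Z. Z1 = {Store, Crit, Busy}; Z2 = {Store, Grant, Crit, Busy}; fixed.
Sat(AF (recv ∧ full)) = {Store, Grant, Crit, Busy}
|Sat(AF (recv ∧ full))| = |{Store, Grant, Crit, Busy}| = 4.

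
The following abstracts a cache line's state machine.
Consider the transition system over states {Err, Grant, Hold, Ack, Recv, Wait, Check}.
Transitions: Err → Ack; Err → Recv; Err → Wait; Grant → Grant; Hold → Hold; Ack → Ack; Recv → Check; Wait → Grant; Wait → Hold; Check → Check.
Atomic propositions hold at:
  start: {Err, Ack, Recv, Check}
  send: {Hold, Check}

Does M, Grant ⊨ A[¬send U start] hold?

No

Sat(¬send) = {Err, Grant, Ack, Recv, Wait}
A[¬send U start]: least fixpoint, start Z0 = Sat(start) = {Err, Ack, Recv, Check}, add states in Sat(¬send) with every successor in Z. Already a fixed point.
Sat(A[¬send U start]) = {Err, Ack, Recv, Check}
Grant ∉ Sat(A[¬send U start]) = {Err, Ack, Recv, Check}, so the formula does not hold at Grant.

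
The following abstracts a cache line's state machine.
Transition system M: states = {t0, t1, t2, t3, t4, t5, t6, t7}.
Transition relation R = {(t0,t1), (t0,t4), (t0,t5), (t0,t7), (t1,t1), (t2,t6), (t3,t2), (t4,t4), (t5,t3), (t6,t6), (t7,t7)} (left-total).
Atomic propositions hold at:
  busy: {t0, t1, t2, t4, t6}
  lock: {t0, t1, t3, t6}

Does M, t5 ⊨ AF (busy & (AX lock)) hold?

Sat(AX lock) = {s : every successor in {t0, t1, t3, t6}} = {t1, t2, t5, t6}
Sat(busy & (AX lock)) = {t1, t2, t6}
AF (busy & (AX lock)): least fixpoint, start Z0 = {t1, t2, t6}, add states with every successor in Z. Z1 = {t1, t2, t3, t6}; Z2 = {t1, t2, t3, t5, t6}; fixed.
Sat(AF (busy & (AX lock))) = {t1, t2, t3, t5, t6}
t5 ∈ Sat(AF (busy & (AX lock))) = {t1, t2, t3, t5, t6}, so the formula holds at t5.

Yes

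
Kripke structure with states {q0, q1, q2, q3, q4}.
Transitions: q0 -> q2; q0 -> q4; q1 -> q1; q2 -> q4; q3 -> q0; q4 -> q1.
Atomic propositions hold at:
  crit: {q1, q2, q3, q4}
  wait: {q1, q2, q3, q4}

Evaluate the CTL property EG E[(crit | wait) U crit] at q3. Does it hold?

No

Sat(crit | wait) = {q1, q2, q3, q4}
E[(crit | wait) U crit]: least fixpoint, start Z0 = Sat(crit) = {q1, q2, q3, q4}, add states in Sat(crit | wait) with some successor in Z. Already a fixed point.
Sat(E[(crit | wait) U crit]) = {q1, q2, q3, q4}
EG E[(crit | wait) U crit]: greatest fixpoint, start Z0 = {q1, q2, q3, q4}, keep only states in Sat with some successor in Z. Z1 = {q1, q2, q4}; fixed.
Sat(EG E[(crit | wait) U crit]) = {q1, q2, q4}
q3 ∉ Sat(EG E[(crit | wait) U crit]) = {q1, q2, q4}, so the formula does not hold at q3.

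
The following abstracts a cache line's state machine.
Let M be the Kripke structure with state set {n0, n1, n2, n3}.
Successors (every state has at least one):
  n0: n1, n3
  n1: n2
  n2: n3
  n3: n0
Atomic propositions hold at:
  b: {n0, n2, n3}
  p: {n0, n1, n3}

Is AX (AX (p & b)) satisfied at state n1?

Yes

Sat(p & b) = {n0, n3}
Sat(AX (p & b)) = {s : every successor in {n0, n3}} = {n2, n3}
Sat(AX (AX (p & b))) = {s : every successor in {n2, n3}} = {n1, n2}
n1 ∈ Sat(AX (AX (p & b))) = {n1, n2}, so the formula holds at n1.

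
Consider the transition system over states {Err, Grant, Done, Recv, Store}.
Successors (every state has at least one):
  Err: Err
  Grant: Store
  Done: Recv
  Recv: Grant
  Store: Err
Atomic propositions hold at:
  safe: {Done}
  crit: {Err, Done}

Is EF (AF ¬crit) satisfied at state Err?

Sat(¬crit) = {Grant, Recv, Store}
AF ¬crit: least fixpoint, start Z0 = {Grant, Recv, Store}, add states with every successor in Z. Z1 = {Grant, Done, Recv, Store}; fixed.
Sat(AF ¬crit) = {Grant, Done, Recv, Store}
EF (AF ¬crit): least fixpoint, start Z0 = {Grant, Done, Recv, Store}, add states with some successor in Z. Already a fixed point.
Sat(EF (AF ¬crit)) = {Grant, Done, Recv, Store}
Err ∉ Sat(EF (AF ¬crit)) = {Grant, Done, Recv, Store}, so the formula does not hold at Err.

No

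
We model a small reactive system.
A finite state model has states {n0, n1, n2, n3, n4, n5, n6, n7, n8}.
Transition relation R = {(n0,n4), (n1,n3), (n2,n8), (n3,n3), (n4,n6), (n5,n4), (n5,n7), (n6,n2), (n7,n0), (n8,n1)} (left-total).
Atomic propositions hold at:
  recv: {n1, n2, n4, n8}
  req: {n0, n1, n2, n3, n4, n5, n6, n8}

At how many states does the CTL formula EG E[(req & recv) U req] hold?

8

Sat(req & recv) = {n1, n2, n4, n8}
E[(req & recv) U req]: least fixpoint, start Z0 = Sat(req) = {n0, n1, n2, n3, n4, n5, n6, n8}, add states in Sat(req & recv) with some successor in Z. Already a fixed point.
Sat(E[(req & recv) U req]) = {n0, n1, n2, n3, n4, n5, n6, n8}
EG E[(req & recv) U req]: greatest fixpoint, start Z0 = {n0, n1, n2, n3, n4, n5, n6, n8}, keep only states in Sat with some successor in Z. Already a fixed point.
Sat(EG E[(req & recv) U req]) = {n0, n1, n2, n3, n4, n5, n6, n8}
|Sat(EG E[(req & recv) U req])| = |{n0, n1, n2, n3, n4, n5, n6, n8}| = 8.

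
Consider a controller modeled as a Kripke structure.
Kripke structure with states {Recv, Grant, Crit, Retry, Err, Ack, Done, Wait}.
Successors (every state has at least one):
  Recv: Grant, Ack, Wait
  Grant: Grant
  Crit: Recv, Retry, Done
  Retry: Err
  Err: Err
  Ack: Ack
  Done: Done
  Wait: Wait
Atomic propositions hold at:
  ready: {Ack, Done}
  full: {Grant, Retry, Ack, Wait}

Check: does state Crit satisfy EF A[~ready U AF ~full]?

Yes

Sat(~ready) = {Recv, Grant, Crit, Retry, Err, Wait}
Sat(~full) = {Recv, Crit, Err, Done}
AF ~full: least fixpoint, start Z0 = {Recv, Crit, Err, Done}, add states with every successor in Z. Z1 = {Recv, Crit, Retry, Err, Done}; fixed.
Sat(AF ~full) = {Recv, Crit, Retry, Err, Done}
A[~ready U AF ~full]: least fixpoint, start Z0 = Sat(AF ~full) = {Recv, Crit, Retry, Err, Done}, add states in Sat(~ready) with every successor in Z. Already a fixed point.
Sat(A[~ready U AF ~full]) = {Recv, Crit, Retry, Err, Done}
EF A[~ready U AF ~full]: least fixpoint, start Z0 = {Recv, Crit, Retry, Err, Done}, add states with some successor in Z. Already a fixed point.
Sat(EF A[~ready U AF ~full]) = {Recv, Crit, Retry, Err, Done}
Crit ∈ Sat(EF A[~ready U AF ~full]) = {Recv, Crit, Retry, Err, Done}, so the formula holds at Crit.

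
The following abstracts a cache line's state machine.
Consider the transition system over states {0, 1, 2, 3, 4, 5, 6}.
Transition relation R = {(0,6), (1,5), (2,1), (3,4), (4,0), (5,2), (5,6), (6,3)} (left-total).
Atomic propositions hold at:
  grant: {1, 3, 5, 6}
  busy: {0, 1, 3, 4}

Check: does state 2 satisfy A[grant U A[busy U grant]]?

A[busy U grant]: least fixpoint, start Z0 = Sat(grant) = {1, 3, 5, 6}, add states in Sat(busy) with every successor in Z. Z1 = {0, 1, 3, 5, 6}; Z2 = {0, 1, 3, 4, 5, 6}; fixed.
Sat(A[busy U grant]) = {0, 1, 3, 4, 5, 6}
A[grant U A[busy U grant]]: least fixpoint, start Z0 = Sat(A[busy U grant]) = {0, 1, 3, 4, 5, 6}, add states in Sat(grant) with every successor in Z. Already a fixed point.
Sat(A[grant U A[busy U grant]]) = {0, 1, 3, 4, 5, 6}
2 ∉ Sat(A[grant U A[busy U grant]]) = {0, 1, 3, 4, 5, 6}, so the formula does not hold at 2.

No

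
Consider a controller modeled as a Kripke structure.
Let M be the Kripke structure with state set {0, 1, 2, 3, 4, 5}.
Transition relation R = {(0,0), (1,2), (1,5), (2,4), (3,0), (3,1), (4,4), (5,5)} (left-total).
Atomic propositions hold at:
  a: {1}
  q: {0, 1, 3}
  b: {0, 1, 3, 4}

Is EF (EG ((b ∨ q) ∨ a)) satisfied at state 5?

Sat(b ∨ q) = {0, 1, 3, 4}
Sat((b ∨ q) ∨ a) = {0, 1, 3, 4}
EG ((b ∨ q) ∨ a): greatest fixpoint, start Z0 = {0, 1, 3, 4}, keep only states in Sat with some successor in Z. Z1 = {0, 3, 4}; fixed.
Sat(EG ((b ∨ q) ∨ a)) = {0, 3, 4}
EF (EG ((b ∨ q) ∨ a)): least fixpoint, start Z0 = {0, 3, 4}, add states with some successor in Z. Z1 = {0, 2, 3, 4}; Z2 = {0, 1, 2, 3, 4}; fixed.
Sat(EF (EG ((b ∨ q) ∨ a))) = {0, 1, 2, 3, 4}
5 ∉ Sat(EF (EG ((b ∨ q) ∨ a))) = {0, 1, 2, 3, 4}, so the formula does not hold at 5.

No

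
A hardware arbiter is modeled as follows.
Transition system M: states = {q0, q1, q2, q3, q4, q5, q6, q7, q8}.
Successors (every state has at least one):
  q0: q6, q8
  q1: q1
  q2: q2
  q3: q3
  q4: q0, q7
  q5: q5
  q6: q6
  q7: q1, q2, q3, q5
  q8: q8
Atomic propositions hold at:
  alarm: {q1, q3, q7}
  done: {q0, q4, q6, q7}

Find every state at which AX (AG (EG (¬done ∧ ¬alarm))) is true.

Sat(¬done) = {q1, q2, q3, q5, q8}
Sat(¬alarm) = {q0, q2, q4, q5, q6, q8}
Sat(¬done ∧ ¬alarm) = {q2, q5, q8}
EG (¬done ∧ ¬alarm): greatest fixpoint, start Z0 = {q2, q5, q8}, keep only states in Sat with some successor in Z. Already a fixed point.
Sat(EG (¬done ∧ ¬alarm)) = {q2, q5, q8}
AG (EG (¬done ∧ ¬alarm)): greatest fixpoint, start Z0 = {q2, q5, q8}, keep only states in Sat with every successor in Z. Already a fixed point.
Sat(AG (EG (¬done ∧ ¬alarm))) = {q2, q5, q8}
Sat(AX (AG (EG (¬done ∧ ¬alarm)))) = {s : every successor in {q2, q5, q8}} = {q2, q5, q8}

{q2, q5, q8}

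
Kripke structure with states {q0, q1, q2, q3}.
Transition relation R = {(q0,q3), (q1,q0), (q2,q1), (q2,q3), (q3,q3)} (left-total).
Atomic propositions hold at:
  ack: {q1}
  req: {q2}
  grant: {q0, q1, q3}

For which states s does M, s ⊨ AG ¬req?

{q0, q1, q3}

Sat(¬req) = {q0, q1, q3}
AG ¬req: greatest fixpoint, start Z0 = {q0, q1, q3}, keep only states in Sat with every successor in Z. Already a fixed point.
Sat(AG ¬req) = {q0, q1, q3}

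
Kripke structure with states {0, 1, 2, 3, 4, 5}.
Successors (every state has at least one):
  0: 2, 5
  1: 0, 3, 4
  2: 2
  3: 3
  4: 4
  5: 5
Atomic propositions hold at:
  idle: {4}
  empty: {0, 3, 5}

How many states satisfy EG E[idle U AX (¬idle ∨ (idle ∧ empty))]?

4

Sat(¬idle) = {0, 1, 2, 3, 5}
Sat(idle ∧ empty) = ∅
Sat(¬idle ∨ (idle ∧ empty)) = {0, 1, 2, 3, 5}
Sat(AX (¬idle ∨ (idle ∧ empty))) = {s : every successor in {0, 1, 2, 3, 5}} = {0, 2, 3, 5}
E[idle U AX (¬idle ∨ (idle ∧ empty))]: least fixpoint, start Z0 = Sat(AX (¬idle ∨ (idle ∧ empty))) = {0, 2, 3, 5}, add states in Sat(idle) with some successor in Z. Already a fixed point.
Sat(E[idle U AX (¬idle ∨ (idle ∧ empty))]) = {0, 2, 3, 5}
EG E[idle U AX (¬idle ∨ (idle ∧ empty))]: greatest fixpoint, start Z0 = {0, 2, 3, 5}, keep only states in Sat with some successor in Z. Already a fixed point.
Sat(EG E[idle U AX (¬idle ∨ (idle ∧ empty))]) = {0, 2, 3, 5}
|Sat(EG E[idle U AX (¬idle ∨ (idle ∧ empty))])| = |{0, 2, 3, 5}| = 4.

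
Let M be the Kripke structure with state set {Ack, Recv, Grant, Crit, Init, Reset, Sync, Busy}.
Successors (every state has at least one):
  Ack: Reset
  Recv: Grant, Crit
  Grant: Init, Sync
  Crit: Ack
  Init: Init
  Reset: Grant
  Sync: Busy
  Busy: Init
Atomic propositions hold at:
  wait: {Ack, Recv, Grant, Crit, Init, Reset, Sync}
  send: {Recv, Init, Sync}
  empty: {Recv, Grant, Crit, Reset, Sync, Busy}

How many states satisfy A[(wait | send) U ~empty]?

Sat(wait | send) = {Ack, Recv, Grant, Crit, Init, Reset, Sync}
Sat(~empty) = {Ack, Init}
A[(wait | send) U ~empty]: least fixpoint, start Z0 = Sat(~empty) = {Ack, Init}, add states in Sat(wait | send) with every successor in Z. Z1 = {Ack, Crit, Init}; fixed.
Sat(A[(wait | send) U ~empty]) = {Ack, Crit, Init}
|Sat(A[(wait | send) U ~empty])| = |{Ack, Crit, Init}| = 3.

3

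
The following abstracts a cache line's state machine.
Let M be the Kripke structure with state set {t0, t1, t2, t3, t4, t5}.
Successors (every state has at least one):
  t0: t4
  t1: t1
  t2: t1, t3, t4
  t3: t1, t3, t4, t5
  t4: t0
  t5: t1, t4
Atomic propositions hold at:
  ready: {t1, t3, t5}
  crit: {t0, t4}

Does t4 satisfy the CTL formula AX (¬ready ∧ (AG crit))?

Yes

Sat(¬ready) = {t0, t2, t4}
AG crit: greatest fixpoint, start Z0 = {t0, t4}, keep only states in Sat with every successor in Z. Already a fixed point.
Sat(AG crit) = {t0, t4}
Sat(¬ready ∧ (AG crit)) = {t0, t4}
Sat(AX (¬ready ∧ (AG crit))) = {s : every successor in {t0, t4}} = {t0, t4}
t4 ∈ Sat(AX (¬ready ∧ (AG crit))) = {t0, t4}, so the formula holds at t4.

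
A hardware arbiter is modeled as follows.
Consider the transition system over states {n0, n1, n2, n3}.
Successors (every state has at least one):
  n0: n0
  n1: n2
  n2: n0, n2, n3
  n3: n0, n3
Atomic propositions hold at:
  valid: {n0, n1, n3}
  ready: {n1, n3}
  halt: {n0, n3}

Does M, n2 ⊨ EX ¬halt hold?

Yes

Sat(¬halt) = {n1, n2}
Sat(EX ¬halt) = {s : some successor in {n1, n2}} = {n1, n2}
n2 ∈ Sat(EX ¬halt) = {n1, n2}, so the formula holds at n2.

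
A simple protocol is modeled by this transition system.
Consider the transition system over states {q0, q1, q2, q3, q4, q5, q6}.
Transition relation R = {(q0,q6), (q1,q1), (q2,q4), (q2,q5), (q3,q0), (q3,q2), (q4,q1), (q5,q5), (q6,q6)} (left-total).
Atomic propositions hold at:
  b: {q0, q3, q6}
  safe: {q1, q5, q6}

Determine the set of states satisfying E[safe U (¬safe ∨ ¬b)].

{q0, q1, q2, q3, q4, q5}

Sat(¬safe) = {q0, q2, q3, q4}
Sat(¬b) = {q1, q2, q4, q5}
Sat(¬safe ∨ ¬b) = {q0, q1, q2, q3, q4, q5}
E[safe U (¬safe ∨ ¬b)]: least fixpoint, start Z0 = Sat((¬safe ∨ ¬b)) = {q0, q1, q2, q3, q4, q5}, add states in Sat(safe) with some successor in Z. Already a fixed point.
Sat(E[safe U (¬safe ∨ ¬b)]) = {q0, q1, q2, q3, q4, q5}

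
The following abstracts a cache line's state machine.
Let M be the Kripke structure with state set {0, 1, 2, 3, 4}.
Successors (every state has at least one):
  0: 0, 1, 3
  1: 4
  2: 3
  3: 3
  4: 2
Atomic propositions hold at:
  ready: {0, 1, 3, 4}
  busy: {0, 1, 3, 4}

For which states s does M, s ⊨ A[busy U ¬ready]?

Sat(¬ready) = {2}
A[busy U ¬ready]: least fixpoint, start Z0 = Sat(¬ready) = {2}, add states in Sat(busy) with every successor in Z. Z1 = {2, 4}; Z2 = {1, 2, 4}; fixed.
Sat(A[busy U ¬ready]) = {1, 2, 4}

{1, 2, 4}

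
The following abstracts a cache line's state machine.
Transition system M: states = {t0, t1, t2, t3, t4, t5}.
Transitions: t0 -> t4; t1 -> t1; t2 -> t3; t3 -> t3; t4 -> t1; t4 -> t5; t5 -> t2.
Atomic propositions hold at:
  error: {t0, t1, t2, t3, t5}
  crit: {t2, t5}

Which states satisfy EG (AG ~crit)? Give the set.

Sat(~crit) = {t0, t1, t3, t4}
AG ~crit: greatest fixpoint, start Z0 = {t0, t1, t3, t4}, keep only states in Sat with every successor in Z. Z1 = {t0, t1, t3}; Z2 = {t1, t3}; fixed.
Sat(AG ~crit) = {t1, t3}
EG (AG ~crit): greatest fixpoint, start Z0 = {t1, t3}, keep only states in Sat with some successor in Z. Already a fixed point.
Sat(EG (AG ~crit)) = {t1, t3}

{t1, t3}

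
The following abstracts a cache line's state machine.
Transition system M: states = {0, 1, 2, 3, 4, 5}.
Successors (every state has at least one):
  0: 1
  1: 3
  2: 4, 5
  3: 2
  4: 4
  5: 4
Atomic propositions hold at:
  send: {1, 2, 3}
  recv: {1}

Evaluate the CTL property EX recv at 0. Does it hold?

Yes

Sat(EX recv) = {s : some successor in {1}} = {0}
0 ∈ Sat(EX recv) = {0}, so the formula holds at 0.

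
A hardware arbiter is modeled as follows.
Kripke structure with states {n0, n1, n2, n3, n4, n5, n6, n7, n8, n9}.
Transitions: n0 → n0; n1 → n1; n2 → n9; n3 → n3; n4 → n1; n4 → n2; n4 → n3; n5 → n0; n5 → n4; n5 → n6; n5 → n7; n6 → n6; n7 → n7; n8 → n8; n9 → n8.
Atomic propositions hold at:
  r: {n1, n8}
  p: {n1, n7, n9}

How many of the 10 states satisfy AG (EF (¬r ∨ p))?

Sat(¬r) = {n0, n2, n3, n4, n5, n6, n7, n9}
Sat(¬r ∨ p) = {n0, n1, n2, n3, n4, n5, n6, n7, n9}
EF (¬r ∨ p): least fixpoint, start Z0 = {n0, n1, n2, n3, n4, n5, n6, n7, n9}, add states with some successor in Z. Already a fixed point.
Sat(EF (¬r ∨ p)) = {n0, n1, n2, n3, n4, n5, n6, n7, n9}
AG (EF (¬r ∨ p)): greatest fixpoint, start Z0 = {n0, n1, n2, n3, n4, n5, n6, n7, n9}, keep only states in Sat with every successor in Z. Z1 = {n0, n1, n2, n3, n4, n5, n6, n7}; Z2 = {n0, n1, n3, n4, n5, n6, n7}; Z3 = {n0, n1, n3, n5, n6, n7}; Z4 = {n0, n1, n3, n6, n7}; fixed.
Sat(AG (EF (¬r ∨ p))) = {n0, n1, n3, n6, n7}
|Sat(AG (EF (¬r ∨ p)))| = |{n0, n1, n3, n6, n7}| = 5.

5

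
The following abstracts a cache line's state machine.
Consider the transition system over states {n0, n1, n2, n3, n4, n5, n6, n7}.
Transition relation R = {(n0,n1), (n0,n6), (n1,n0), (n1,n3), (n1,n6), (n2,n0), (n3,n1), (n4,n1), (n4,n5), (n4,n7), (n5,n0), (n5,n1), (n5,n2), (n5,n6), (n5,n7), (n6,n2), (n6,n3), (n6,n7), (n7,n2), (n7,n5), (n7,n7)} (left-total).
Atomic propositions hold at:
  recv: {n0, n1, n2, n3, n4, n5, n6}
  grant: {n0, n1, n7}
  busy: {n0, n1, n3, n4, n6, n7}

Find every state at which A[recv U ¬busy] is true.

Sat(¬busy) = {n2, n5}
A[recv U ¬busy]: least fixpoint, start Z0 = Sat(¬busy) = {n2, n5}, add states in Sat(recv) with every successor in Z. Already a fixed point.
Sat(A[recv U ¬busy]) = {n2, n5}

{n2, n5}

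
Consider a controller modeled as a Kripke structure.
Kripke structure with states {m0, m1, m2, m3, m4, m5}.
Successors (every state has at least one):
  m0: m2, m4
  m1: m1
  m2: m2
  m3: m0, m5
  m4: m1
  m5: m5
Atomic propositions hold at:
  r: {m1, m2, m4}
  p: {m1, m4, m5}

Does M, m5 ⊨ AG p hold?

AG p: greatest fixpoint, start Z0 = {m1, m4, m5}, keep only states in Sat with every successor in Z. Already a fixed point.
Sat(AG p) = {m1, m4, m5}
m5 ∈ Sat(AG p) = {m1, m4, m5}, so the formula holds at m5.

Yes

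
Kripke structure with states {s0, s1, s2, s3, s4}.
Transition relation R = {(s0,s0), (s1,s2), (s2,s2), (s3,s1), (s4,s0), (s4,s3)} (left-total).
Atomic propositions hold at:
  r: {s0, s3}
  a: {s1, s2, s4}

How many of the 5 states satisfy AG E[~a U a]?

3

Sat(~a) = {s0, s3}
E[~a U a]: least fixpoint, start Z0 = Sat(a) = {s1, s2, s4}, add states in Sat(~a) with some successor in Z. Z1 = {s1, s2, s3, s4}; fixed.
Sat(E[~a U a]) = {s1, s2, s3, s4}
AG E[~a U a]: greatest fixpoint, start Z0 = {s1, s2, s3, s4}, keep only states in Sat with every successor in Z. Z1 = {s1, s2, s3}; fixed.
Sat(AG E[~a U a]) = {s1, s2, s3}
|Sat(AG E[~a U a])| = |{s1, s2, s3}| = 3.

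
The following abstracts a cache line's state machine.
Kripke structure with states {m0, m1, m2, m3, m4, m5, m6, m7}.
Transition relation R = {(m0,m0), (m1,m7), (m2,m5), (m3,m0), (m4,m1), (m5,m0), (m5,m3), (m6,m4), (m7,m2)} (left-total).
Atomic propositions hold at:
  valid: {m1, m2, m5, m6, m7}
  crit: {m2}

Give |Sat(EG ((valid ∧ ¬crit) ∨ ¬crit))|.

Sat(¬crit) = {m0, m1, m3, m4, m5, m6, m7}
Sat(valid ∧ ¬crit) = {m1, m5, m6, m7}
Sat((valid ∧ ¬crit) ∨ ¬crit) = {m0, m1, m3, m4, m5, m6, m7}
EG ((valid ∧ ¬crit) ∨ ¬crit): greatest fixpoint, start Z0 = {m0, m1, m3, m4, m5, m6, m7}, keep only states in Sat with some successor in Z. Z1 = {m0, m1, m3, m4, m5, m6}; Z2 = {m0, m3, m4, m5, m6}; Z3 = {m0, m3, m5, m6}; Z4 = {m0, m3, m5}; fixed.
Sat(EG ((valid ∧ ¬crit) ∨ ¬crit)) = {m0, m3, m5}
|Sat(EG ((valid ∧ ¬crit) ∨ ¬crit))| = |{m0, m3, m5}| = 3.

3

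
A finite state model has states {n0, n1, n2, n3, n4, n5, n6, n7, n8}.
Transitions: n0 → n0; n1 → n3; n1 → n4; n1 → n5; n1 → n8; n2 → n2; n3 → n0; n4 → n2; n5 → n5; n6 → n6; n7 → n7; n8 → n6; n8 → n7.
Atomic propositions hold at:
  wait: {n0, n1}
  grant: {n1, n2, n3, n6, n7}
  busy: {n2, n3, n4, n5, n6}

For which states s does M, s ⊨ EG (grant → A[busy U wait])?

{n0, n1, n3, n5}

A[busy U wait]: least fixpoint, start Z0 = Sat(wait) = {n0, n1}, add states in Sat(busy) with every successor in Z. Z1 = {n0, n1, n3}; fixed.
Sat(A[busy U wait]) = {n0, n1, n3}
Sat(grant → A[busy U wait]) = {n0, n1, n3, n4, n5, n8}
EG (grant → A[busy U wait]): greatest fixpoint, start Z0 = {n0, n1, n3, n4, n5, n8}, keep only states in Sat with some successor in Z. Z1 = {n0, n1, n3, n5}; fixed.
Sat(EG (grant → A[busy U wait])) = {n0, n1, n3, n5}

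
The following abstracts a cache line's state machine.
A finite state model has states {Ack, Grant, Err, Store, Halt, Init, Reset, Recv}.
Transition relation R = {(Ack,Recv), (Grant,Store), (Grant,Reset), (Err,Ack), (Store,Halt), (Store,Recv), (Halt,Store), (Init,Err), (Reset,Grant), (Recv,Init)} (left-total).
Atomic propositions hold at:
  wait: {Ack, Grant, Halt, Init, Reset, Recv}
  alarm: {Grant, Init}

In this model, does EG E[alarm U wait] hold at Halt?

E[alarm U wait]: least fixpoint, start Z0 = Sat(wait) = {Ack, Grant, Halt, Init, Reset, Recv}, add states in Sat(alarm) with some successor in Z. Already a fixed point.
Sat(E[alarm U wait]) = {Ack, Grant, Halt, Init, Reset, Recv}
EG E[alarm U wait]: greatest fixpoint, start Z0 = {Ack, Grant, Halt, Init, Reset, Recv}, keep only states in Sat with some successor in Z. Z1 = {Ack, Grant, Reset, Recv}; Z2 = {Ack, Grant, Reset}; Z3 = {Grant, Reset}; fixed.
Sat(EG E[alarm U wait]) = {Grant, Reset}
Halt ∉ Sat(EG E[alarm U wait]) = {Grant, Reset}, so the formula does not hold at Halt.

No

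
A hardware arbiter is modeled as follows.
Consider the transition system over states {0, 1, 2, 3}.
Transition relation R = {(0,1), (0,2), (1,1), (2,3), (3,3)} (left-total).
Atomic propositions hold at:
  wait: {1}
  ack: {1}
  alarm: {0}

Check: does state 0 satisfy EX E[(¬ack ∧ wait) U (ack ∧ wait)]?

Yes

Sat(¬ack) = {0, 2, 3}
Sat(¬ack ∧ wait) = ∅
Sat(ack ∧ wait) = {1}
E[(¬ack ∧ wait) U (ack ∧ wait)]: least fixpoint, start Z0 = Sat((ack ∧ wait)) = {1}, add states in Sat(¬ack ∧ wait) with some successor in Z. Already a fixed point.
Sat(E[(¬ack ∧ wait) U (ack ∧ wait)]) = {1}
Sat(EX E[(¬ack ∧ wait) U (ack ∧ wait)]) = {s : some successor in {1}} = {0, 1}
0 ∈ Sat(EX E[(¬ack ∧ wait) U (ack ∧ wait)]) = {0, 1}, so the formula holds at 0.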